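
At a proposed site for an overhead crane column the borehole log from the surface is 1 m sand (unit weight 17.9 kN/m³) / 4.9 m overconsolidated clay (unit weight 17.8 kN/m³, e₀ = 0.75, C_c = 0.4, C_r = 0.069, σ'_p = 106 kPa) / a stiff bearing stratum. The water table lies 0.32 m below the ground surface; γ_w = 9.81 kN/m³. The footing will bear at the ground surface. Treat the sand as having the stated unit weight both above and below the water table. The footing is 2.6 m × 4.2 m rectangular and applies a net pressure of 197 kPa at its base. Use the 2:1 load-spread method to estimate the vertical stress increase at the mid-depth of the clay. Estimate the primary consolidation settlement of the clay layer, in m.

S_c ≈ 0.0772 m

Mid-depth of clay below the ground surface: z = 1 + 4.9/2 = 3.45 m.
Total vertical stress at mid-clay: σ_v = 17.9×1 + 17.8×2.45 = 61.51 kPa.
Pore pressure: u = 9.81×(3.45 − 0.32) = 30.705 kPa.
Initial effective stress: σ'_0 = σ_v − u = 61.51 − 30.705 = 30.805 kPa.
Stress increase at mid-clay by the 2:1 spreading method:
Δσ = qBL/((B+z)(L+z)) = 197×2.6×4.2/((2.6+3.45)(4.2+3.45)) = 46.481 kPa
Final effective stress: σ'_f = 30.805 + 46.481 = 77.286 kPa.
σ'_f = 77.286 ≤ σ'_p = 106 kPa, so the clay remains overconsolidated and only the recompression index applies:
S_c = C_r·H/(1+e₀)·log₁₀(σ'_f/σ'_0) = 0.069×4.9/1.75×log₁₀(77.286/30.805)
    = 0.1932 × 0.39948 = 0.07718 m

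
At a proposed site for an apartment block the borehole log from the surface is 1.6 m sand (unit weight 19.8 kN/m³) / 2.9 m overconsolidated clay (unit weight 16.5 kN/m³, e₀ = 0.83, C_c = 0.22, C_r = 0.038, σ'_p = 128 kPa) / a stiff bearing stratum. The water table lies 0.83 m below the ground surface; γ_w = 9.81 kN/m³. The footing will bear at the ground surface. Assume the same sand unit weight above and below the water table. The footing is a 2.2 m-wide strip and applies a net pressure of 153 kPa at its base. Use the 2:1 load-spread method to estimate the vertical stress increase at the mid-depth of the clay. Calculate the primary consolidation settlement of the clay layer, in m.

Mid-depth of clay below the ground surface: z = 1.6 + 2.9/2 = 3.05 m.
Total vertical stress at mid-clay: σ_v = 19.8×1.6 + 16.5×1.45 = 55.605 kPa.
Pore pressure: u = 9.81×(3.05 − 0.83) = 21.778 kPa.
Initial effective stress: σ'_0 = σ_v − u = 55.605 − 21.778 = 33.827 kPa.
Stress increase at mid-clay by the 2:1 spreading method:
Δσ = qB/(B+z) = 153×2.2/(2.2+3.05) = 64.114 kPa
Final effective stress: σ'_f = 33.827 + 64.114 = 97.941 kPa.
σ'_f = 97.941 ≤ σ'_p = 128 kPa, so the clay remains overconsolidated and only the recompression index applies:
S_c = C_r·H/(1+e₀)·log₁₀(σ'_f/σ'_0) = 0.038×2.9/1.83×log₁₀(97.941/33.827)
    = 0.060219 × 0.4617 = 0.0278 m

S_c ≈ 0.0278 m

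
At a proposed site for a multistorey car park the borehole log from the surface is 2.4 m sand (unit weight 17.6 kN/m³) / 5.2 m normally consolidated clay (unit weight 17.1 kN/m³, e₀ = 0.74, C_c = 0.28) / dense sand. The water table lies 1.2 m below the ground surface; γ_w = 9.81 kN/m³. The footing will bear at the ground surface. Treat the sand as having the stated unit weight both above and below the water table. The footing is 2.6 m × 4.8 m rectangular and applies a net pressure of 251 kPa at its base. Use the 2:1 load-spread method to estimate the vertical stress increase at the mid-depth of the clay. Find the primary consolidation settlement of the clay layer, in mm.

S_c ≈ 224 mm

Mid-depth of clay below the ground surface: z = 2.4 + 5.2/2 = 5 m.
Total vertical stress at mid-clay: σ_v = 17.6×2.4 + 17.1×2.6 = 86.7 kPa.
Pore pressure: u = 9.81×(5 − 1.2) = 37.278 kPa.
Initial effective stress: σ'_0 = σ_v − u = 86.7 − 37.278 = 49.422 kPa.
Stress increase at mid-clay by the 2:1 spreading method:
Δσ = qBL/((B+z)(L+z)) = 251×2.6×4.8/((2.6+5)(4.8+5)) = 42.058 kPa
Final effective stress: σ'_f = σ'_0 + Δσ = 49.422 + 42.058 = 91.48 kPa.
Normally consolidated clay, so the full stress increment lies on the virgin compression line:
S_c = C_c·H/(1+e₀)·log₁₀(σ'_f/σ'_0) = 0.28×5.2/(1+0.74)×log₁₀(91.48/49.422)
    = 0.83678 × 0.26741 = 0.2238 m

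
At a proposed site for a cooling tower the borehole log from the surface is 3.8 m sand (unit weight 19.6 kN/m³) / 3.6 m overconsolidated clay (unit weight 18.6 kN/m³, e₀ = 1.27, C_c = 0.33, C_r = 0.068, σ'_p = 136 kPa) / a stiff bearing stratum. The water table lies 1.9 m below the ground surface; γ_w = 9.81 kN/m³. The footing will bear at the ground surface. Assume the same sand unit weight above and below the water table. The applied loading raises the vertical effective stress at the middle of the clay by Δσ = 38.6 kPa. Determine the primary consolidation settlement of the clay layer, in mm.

S_c ≈ 20.2 mm

Mid-depth of clay below the ground surface: z = 3.8 + 3.6/2 = 5.6 m.
Total vertical stress at mid-clay: σ_v = 19.6×3.8 + 18.6×1.8 = 107.96 kPa.
Pore pressure: u = 9.81×(5.6 − 1.9) = 36.297 kPa.
Initial effective stress: σ'_0 = σ_v − u = 107.96 − 36.297 = 71.663 kPa.
Final effective stress: σ'_f = 71.663 + 38.6 = 110.26 kPa.
σ'_f = 110.26 ≤ σ'_p = 136 kPa, so the clay remains overconsolidated and only the recompression index applies:
S_c = C_r·H/(1+e₀)·log₁₀(σ'_f/σ'_0) = 0.068×3.6/2.27×log₁₀(110.26/71.663)
    = 0.10784 × 0.18712 = 0.02018 m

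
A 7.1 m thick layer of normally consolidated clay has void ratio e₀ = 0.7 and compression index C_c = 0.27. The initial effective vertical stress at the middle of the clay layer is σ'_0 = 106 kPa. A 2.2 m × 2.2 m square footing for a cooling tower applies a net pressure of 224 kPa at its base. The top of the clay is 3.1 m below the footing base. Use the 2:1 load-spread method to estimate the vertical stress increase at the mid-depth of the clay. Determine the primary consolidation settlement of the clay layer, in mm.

Mid-depth of clay below the footing base: z = 3.1 + 7.1/2 = 6.65 m.
Stress increase at mid-clay by the 2:1 spreading method:
Δσ = qBL/((B+z)(L+z)) = 224×2.2×2.2/((2.2+6.65)(2.2+6.65)) = 13.842 kPa
Final effective stress: σ'_f = σ'_0 + Δσ = 106 + 13.842 = 119.84 kPa.
Normally consolidated clay, so the full stress increment lies on the virgin compression line:
S_c = C_c·H/(1+e₀)·log₁₀(σ'_f/σ'_0) = 0.27×7.1/(1+0.7)×log₁₀(119.84/106)
    = 1.1276 × 0.053296 = 0.0601 m

S_c ≈ 60.1 mm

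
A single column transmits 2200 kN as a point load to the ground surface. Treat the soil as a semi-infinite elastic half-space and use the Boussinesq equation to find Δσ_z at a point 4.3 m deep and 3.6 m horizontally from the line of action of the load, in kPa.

Δσ_z ≈ 15.1 kPa

Boussinesq vertical stress below a point load on an elastic half-space:
Δσ_z = 3P/(2πz²) · [1 + (r/z)²]^(−5/2)
r/z = 3.6/4.3 = 0.83721; [1+(r/z)²]^(−5/2) = 0.26503.
Δσ_z = 3×2200/(2π×4.3²) × 0.26503 = 56.81 × 0.26503 = 15.06 kPa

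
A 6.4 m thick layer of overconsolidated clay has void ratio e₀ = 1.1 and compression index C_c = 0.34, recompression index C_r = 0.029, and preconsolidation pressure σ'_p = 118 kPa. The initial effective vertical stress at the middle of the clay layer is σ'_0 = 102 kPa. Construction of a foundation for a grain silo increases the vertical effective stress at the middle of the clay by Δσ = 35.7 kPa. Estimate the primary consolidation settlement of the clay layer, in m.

Final effective stress: σ'_f = 102 + 35.7 = 137.7 kPa.
σ'_f = 137.7 > σ'_p = 118 kPa, so the stress path crosses the preconsolidation pressure — recompression up to σ'_p, then virgin compression beyond:
S_c = H/(1+e₀)·[C_r·log₁₀(σ'_p/σ'_0) + C_c·log₁₀(σ'_f/σ'_p)]
    = 6.4/2.1 × [0.029×log₁₀(118/102) + 0.34×log₁₀(137.7/118)]
    = 3.0476 × [0.0018352 + 0.022798] = 0.07507 m

S_c ≈ 0.0751 m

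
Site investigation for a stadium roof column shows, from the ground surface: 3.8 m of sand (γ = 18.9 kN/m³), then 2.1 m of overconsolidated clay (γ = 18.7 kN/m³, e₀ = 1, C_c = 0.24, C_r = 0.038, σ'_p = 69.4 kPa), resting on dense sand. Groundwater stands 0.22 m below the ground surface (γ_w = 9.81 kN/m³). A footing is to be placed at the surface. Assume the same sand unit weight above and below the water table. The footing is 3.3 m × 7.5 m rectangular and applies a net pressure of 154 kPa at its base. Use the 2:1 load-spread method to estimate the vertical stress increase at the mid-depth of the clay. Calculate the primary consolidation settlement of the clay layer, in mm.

S_c ≈ 27.9 mm

Mid-depth of clay below the ground surface: z = 3.8 + 2.1/2 = 4.85 m.
Total vertical stress at mid-clay: σ_v = 18.9×3.8 + 18.7×1.05 = 91.455 kPa.
Pore pressure: u = 9.81×(4.85 − 0.22) = 45.42 kPa.
Initial effective stress: σ'_0 = σ_v − u = 91.455 − 45.42 = 46.035 kPa.
Stress increase at mid-clay by the 2:1 spreading method:
Δσ = qBL/((B+z)(L+z)) = 154×3.3×7.5/((3.3+4.85)(7.5+4.85)) = 37.868 kPa
Final effective stress: σ'_f = 46.035 + 37.868 = 83.903 kPa.
σ'_f = 83.903 > σ'_p = 69.4 kPa, so the stress path crosses the preconsolidation pressure — recompression up to σ'_p, then virgin compression beyond:
S_c = H/(1+e₀)·[C_r·log₁₀(σ'_p/σ'_0) + C_c·log₁₀(σ'_f/σ'_p)]
    = 2.1/2 × [0.038×log₁₀(69.4/46.035) + 0.24×log₁₀(83.903/69.4)]
    = 1.05 × [0.0067743 + 0.01978] = 0.02788 m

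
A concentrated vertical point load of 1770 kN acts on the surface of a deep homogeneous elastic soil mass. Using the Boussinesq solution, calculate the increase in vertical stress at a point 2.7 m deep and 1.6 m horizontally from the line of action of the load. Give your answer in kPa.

Boussinesq vertical stress below a point load on an elastic half-space:
Δσ_z = 3P/(2πz²) · [1 + (r/z)²]^(−5/2)
r/z = 1.6/2.7 = 0.59259; [1+(r/z)²]^(−5/2) = 0.47122.
Δσ_z = 3×1770/(2π×2.7²) × 0.47122 = 115.93 × 0.47122 = 54.63 kPa

Δσ_z ≈ 54.6 kPa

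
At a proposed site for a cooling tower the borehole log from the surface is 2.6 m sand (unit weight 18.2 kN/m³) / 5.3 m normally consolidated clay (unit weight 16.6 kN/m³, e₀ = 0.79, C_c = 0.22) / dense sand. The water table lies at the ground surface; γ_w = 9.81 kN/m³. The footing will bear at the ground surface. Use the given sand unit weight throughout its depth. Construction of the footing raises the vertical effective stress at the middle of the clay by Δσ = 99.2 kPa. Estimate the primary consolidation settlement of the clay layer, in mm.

Mid-depth of clay below the ground surface: z = 2.6 + 5.3/2 = 5.25 m.
Total vertical stress at mid-clay: σ_v = 18.2×2.6 + 16.6×2.65 = 91.31 kPa.
Pore pressure: u = 9.81×(5.25 − 0) = 51.503 kPa.
Initial effective stress: σ'_0 = σ_v − u = 91.31 − 51.503 = 39.807 kPa.
Final effective stress: σ'_f = σ'_0 + Δσ = 39.807 + 99.2 = 139.01 kPa.
Normally consolidated clay, so the full stress increment lies on the virgin compression line:
S_c = C_c·H/(1+e₀)·log₁₀(σ'_f/σ'_0) = 0.22×5.3/(1+0.79)×log₁₀(139.01/39.807)
    = 0.6514 × 0.54309 = 0.3538 m

S_c ≈ 354 mm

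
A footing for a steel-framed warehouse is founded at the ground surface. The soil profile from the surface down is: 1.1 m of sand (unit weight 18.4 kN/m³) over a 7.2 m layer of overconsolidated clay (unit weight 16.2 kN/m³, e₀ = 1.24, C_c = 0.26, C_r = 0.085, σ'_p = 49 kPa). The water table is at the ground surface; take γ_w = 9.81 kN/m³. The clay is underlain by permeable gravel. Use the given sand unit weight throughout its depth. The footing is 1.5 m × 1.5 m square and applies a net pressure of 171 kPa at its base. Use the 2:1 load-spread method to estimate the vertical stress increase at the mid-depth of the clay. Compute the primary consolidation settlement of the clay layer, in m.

Mid-depth of clay below the ground surface: z = 1.1 + 7.2/2 = 4.7 m.
Total vertical stress at mid-clay: σ_v = 18.4×1.1 + 16.2×3.6 = 78.56 kPa.
Pore pressure: u = 9.81×(4.7 − 0) = 46.107 kPa.
Initial effective stress: σ'_0 = σ_v − u = 78.56 − 46.107 = 32.453 kPa.
Stress increase at mid-clay by the 2:1 spreading method:
Δσ = qBL/((B+z)(L+z)) = 171×1.5×1.5/((1.5+4.7)(1.5+4.7)) = 10.009 kPa
Final effective stress: σ'_f = 32.453 + 10.009 = 42.462 kPa.
σ'_f = 42.462 ≤ σ'_p = 49 kPa, so the clay remains overconsolidated and only the recompression index applies:
S_c = C_r·H/(1+e₀)·log₁₀(σ'_f/σ'_0) = 0.085×7.2/2.24×log₁₀(42.462/32.453)
    = 0.27322 × 0.11675 = 0.0319 m

S_c ≈ 0.0319 m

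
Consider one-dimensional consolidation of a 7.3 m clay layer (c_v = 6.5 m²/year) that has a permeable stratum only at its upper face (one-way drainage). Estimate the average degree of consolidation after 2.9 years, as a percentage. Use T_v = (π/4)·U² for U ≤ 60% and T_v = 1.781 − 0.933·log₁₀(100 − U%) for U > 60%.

U ≈ 66.1 %

Drainage path length: H_d = H = 7.3 m (single drainage).
T_v = c_v·t/H_d² = 6.5×2.9/7.3² = 0.35372.
T_v = 0.35372 corresponds to the U > 60% branch:
U = 1 − 10^((1.781 − T_v)/0.933)/100 = 0.6613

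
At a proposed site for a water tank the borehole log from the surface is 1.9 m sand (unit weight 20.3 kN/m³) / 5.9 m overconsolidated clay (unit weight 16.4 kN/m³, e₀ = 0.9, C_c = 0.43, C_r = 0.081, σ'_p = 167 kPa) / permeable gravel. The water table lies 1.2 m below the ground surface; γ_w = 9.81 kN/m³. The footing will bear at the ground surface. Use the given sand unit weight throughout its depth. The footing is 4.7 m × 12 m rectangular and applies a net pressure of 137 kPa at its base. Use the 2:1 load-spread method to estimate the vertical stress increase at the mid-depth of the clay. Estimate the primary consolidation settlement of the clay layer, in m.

Mid-depth of clay below the ground surface: z = 1.9 + 5.9/2 = 4.85 m.
Total vertical stress at mid-clay: σ_v = 20.3×1.9 + 16.4×2.95 = 86.95 kPa.
Pore pressure: u = 9.81×(4.85 − 1.2) = 35.806 kPa.
Initial effective stress: σ'_0 = σ_v − u = 86.95 − 35.806 = 51.144 kPa.
Stress increase at mid-clay by the 2:1 spreading method:
Δσ = qBL/((B+z)(L+z)) = 137×4.7×12/((4.7+4.85)(12+4.85)) = 48.017 kPa
Final effective stress: σ'_f = 51.144 + 48.017 = 99.161 kPa.
σ'_f = 99.161 ≤ σ'_p = 167 kPa, so the clay remains overconsolidated and only the recompression index applies:
S_c = C_r·H/(1+e₀)·log₁₀(σ'_f/σ'_0) = 0.081×5.9/1.9×log₁₀(99.161/51.144)
    = 0.25153 × 0.28755 = 0.07233 m

S_c ≈ 0.0723 m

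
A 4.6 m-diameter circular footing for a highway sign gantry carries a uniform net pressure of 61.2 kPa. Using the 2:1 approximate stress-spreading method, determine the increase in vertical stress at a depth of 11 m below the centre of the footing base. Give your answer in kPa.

Δσ_z ≈ 5.32 kPa

By the 2:1 method the load spreads at 1 horizontal : 2 vertical, so at depth z the loaded area has grown by z in each plan dimension:
Δσ ≈ qD²/(D+z)² = 61.2×4.6²/(4.6+11)² = 5.3213 kPa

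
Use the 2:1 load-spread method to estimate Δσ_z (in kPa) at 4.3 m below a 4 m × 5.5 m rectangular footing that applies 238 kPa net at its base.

By the 2:1 method the load spreads at 1 horizontal : 2 vertical, so at depth z the loaded area has grown by z in each plan dimension:
Δσ = qBL/((B+z)(L+z)) = 238×4×5.5/((4+4.3)(5.5+4.3)) = 64.372 kPa

Δσ_z ≈ 64.4 kPa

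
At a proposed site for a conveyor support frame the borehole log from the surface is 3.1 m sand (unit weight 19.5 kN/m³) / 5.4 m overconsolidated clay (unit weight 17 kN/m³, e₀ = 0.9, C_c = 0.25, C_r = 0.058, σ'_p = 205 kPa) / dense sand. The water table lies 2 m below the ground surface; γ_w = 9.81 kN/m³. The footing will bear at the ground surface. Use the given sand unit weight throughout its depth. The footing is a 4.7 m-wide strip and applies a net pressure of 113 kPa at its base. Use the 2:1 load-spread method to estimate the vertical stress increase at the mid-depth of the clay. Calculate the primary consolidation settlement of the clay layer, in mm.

Mid-depth of clay below the ground surface: z = 3.1 + 5.4/2 = 5.8 m.
Total vertical stress at mid-clay: σ_v = 19.5×3.1 + 17×2.7 = 106.35 kPa.
Pore pressure: u = 9.81×(5.8 − 2) = 37.278 kPa.
Initial effective stress: σ'_0 = σ_v − u = 106.35 − 37.278 = 69.072 kPa.
Stress increase at mid-clay by the 2:1 spreading method:
Δσ = qB/(B+z) = 113×4.7/(4.7+5.8) = 50.581 kPa
Final effective stress: σ'_f = 69.072 + 50.581 = 119.65 kPa.
σ'_f = 119.65 ≤ σ'_p = 205 kPa, so the clay remains overconsolidated and only the recompression index applies:
S_c = C_r·H/(1+e₀)·log₁₀(σ'_f/σ'_0) = 0.058×5.4/1.9×log₁₀(119.65/69.072)
    = 0.16484 × 0.23861 = 0.03933 m

S_c ≈ 39.3 mm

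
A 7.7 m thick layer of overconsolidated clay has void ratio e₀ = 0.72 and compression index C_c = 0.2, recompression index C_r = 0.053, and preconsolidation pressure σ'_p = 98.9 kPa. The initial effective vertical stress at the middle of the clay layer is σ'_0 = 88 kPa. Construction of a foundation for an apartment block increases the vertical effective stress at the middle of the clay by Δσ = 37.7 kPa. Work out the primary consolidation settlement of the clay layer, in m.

Final effective stress: σ'_f = 88 + 37.7 = 125.7 kPa.
σ'_f = 125.7 > σ'_p = 98.9 kPa, so the stress path crosses the preconsolidation pressure — recompression up to σ'_p, then virgin compression beyond:
S_c = H/(1+e₀)·[C_r·log₁₀(σ'_p/σ'_0) + C_c·log₁₀(σ'_f/σ'_p)]
    = 7.7/1.72 × [0.053×log₁₀(98.9/88) + 0.2×log₁₀(125.7/98.9)]
    = 4.4767 × [0.0026878 + 0.020828] = 0.1053 m

S_c ≈ 0.105 m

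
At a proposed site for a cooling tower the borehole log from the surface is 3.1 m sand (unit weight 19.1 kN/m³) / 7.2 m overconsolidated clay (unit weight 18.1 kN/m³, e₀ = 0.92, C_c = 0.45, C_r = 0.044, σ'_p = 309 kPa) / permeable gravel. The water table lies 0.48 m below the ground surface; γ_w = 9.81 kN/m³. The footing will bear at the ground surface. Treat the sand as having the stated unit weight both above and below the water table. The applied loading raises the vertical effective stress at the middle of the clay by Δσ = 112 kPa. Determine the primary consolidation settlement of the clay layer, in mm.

Mid-depth of clay below the ground surface: z = 3.1 + 7.2/2 = 6.7 m.
Total vertical stress at mid-clay: σ_v = 19.1×3.1 + 18.1×3.6 = 124.37 kPa.
Pore pressure: u = 9.81×(6.7 − 0.48) = 61.018 kPa.
Initial effective stress: σ'_0 = σ_v − u = 124.37 − 61.018 = 63.352 kPa.
Final effective stress: σ'_f = 63.352 + 112 = 175.35 kPa.
σ'_f = 175.35 ≤ σ'_p = 309 kPa, so the clay remains overconsolidated and only the recompression index applies:
S_c = C_r·H/(1+e₀)·log₁₀(σ'_f/σ'_0) = 0.044×7.2/1.92×log₁₀(175.35/63.352)
    = 0.165 × 0.44215 = 0.07295 m

S_c ≈ 73 mm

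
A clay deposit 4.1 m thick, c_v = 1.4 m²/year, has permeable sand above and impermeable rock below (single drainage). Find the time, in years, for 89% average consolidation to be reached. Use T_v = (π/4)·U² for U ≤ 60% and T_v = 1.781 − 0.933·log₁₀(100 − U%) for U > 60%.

Drainage path length: H_d = H = 4.1 m (single drainage).
U > 60%: T_v = 1.781 − 0.933·log₁₀(100 − 89) = 0.80938.
t = T_v·H_d²/c_v = 0.80938×4.1²/1.4 = 9.718 years.

t ≈ 9.72 years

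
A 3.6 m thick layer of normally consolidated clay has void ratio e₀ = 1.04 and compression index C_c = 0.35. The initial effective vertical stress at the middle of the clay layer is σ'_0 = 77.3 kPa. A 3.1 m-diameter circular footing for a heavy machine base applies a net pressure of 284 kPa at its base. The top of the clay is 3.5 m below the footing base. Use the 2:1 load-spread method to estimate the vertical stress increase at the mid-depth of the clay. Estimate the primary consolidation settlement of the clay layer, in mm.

S_c ≈ 109 mm

Mid-depth of clay below the footing base: z = 3.5 + 3.6/2 = 5.3 m.
Stress increase at mid-clay by the 2:1 spreading method:
Δσ ≈ qD²/(D+z)² = 284×3.1²/(3.1+5.3)² = 38.68 kPa
Final effective stress: σ'_f = σ'_0 + Δσ = 77.3 + 38.68 = 115.98 kPa.
Normally consolidated clay, so the full stress increment lies on the virgin compression line:
S_c = C_c·H/(1+e₀)·log₁₀(σ'_f/σ'_0) = 0.35×3.6/(1+1.04)×log₁₀(115.98/77.3)
    = 0.61765 × 0.1762 = 0.1088 m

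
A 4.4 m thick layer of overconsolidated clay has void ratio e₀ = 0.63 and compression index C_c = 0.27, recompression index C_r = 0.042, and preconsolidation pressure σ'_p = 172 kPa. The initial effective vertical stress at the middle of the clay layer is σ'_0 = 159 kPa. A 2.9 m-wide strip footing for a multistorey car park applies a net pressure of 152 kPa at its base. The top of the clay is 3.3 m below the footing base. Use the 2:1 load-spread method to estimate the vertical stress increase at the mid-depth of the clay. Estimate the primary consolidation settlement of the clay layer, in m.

S_c ≈ 0.0693 m

Mid-depth of clay below the footing base: z = 3.3 + 4.4/2 = 5.5 m.
Stress increase at mid-clay by the 2:1 spreading method:
Δσ = qB/(B+z) = 152×2.9/(2.9+5.5) = 52.476 kPa
Final effective stress: σ'_f = 159 + 52.476 = 211.48 kPa.
σ'_f = 211.48 > σ'_p = 172 kPa, so the stress path crosses the preconsolidation pressure — recompression up to σ'_p, then virgin compression beyond:
S_c = H/(1+e₀)·[C_r·log₁₀(σ'_p/σ'_0) + C_c·log₁₀(σ'_f/σ'_p)]
    = 4.4/1.63 × [0.042×log₁₀(172/159) + 0.27×log₁₀(211.48/172)]
    = 2.6994 × [0.0014335 + 0.02423] = 0.06928 m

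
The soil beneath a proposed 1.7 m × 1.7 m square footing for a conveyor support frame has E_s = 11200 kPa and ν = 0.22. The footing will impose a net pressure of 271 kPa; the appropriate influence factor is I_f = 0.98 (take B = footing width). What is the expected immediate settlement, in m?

S_e ≈ 0.0384 m

Immediate (elastic) settlement: S_e = q·B·(1−ν²)/E_s · I_f.
S_e = 271 × 1.7 × (1 − 0.22²) / 11200 × 0.98
    = 271 × 1.7 × 0.9516 / 11200 × 0.98
    = 0.03836 m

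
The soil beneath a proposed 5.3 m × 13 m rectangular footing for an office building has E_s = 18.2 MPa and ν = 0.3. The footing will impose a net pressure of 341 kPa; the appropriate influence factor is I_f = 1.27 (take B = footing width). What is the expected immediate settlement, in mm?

S_e ≈ 115 mm

Immediate (elastic) settlement: S_e = q·B·(1−ν²)/E_s · I_f.
E_s = 18.2 MPa = 18200 kPa.
S_e = 341 × 5.3 × (1 − 0.3²) / 18200 × 1.27
    = 341 × 5.3 × 0.91 / 18200 × 1.27
    = 0.1148 m = 114.8 mm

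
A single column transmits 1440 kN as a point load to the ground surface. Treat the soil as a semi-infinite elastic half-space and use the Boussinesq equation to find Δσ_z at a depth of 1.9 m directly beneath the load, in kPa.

Δσ_z ≈ 190 kPa

Boussinesq vertical stress below a point load on an elastic half-space:
Δσ_z = 3P/(2πz²) · [1 + (r/z)²]^(−5/2)
r/z = 0/1.9 = 0; [1+(r/z)²]^(−5/2) = 1.
Δσ_z = 3×1440/(2π×1.9²) × 1 = 190.46 × 1 = 190.5 kPa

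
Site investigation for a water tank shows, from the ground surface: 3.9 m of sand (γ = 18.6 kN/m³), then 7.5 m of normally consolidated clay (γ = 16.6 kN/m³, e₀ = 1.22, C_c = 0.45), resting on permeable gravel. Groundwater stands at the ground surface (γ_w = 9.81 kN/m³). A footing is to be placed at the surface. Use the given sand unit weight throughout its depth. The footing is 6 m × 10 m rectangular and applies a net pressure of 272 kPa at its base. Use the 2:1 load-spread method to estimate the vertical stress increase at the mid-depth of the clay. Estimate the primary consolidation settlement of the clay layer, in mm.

Mid-depth of clay below the ground surface: z = 3.9 + 7.5/2 = 7.65 m.
Total vertical stress at mid-clay: σ_v = 18.6×3.9 + 16.6×3.75 = 134.79 kPa.
Pore pressure: u = 9.81×(7.65 − 0) = 75.047 kPa.
Initial effective stress: σ'_0 = σ_v − u = 134.79 − 75.047 = 59.743 kPa.
Stress increase at mid-clay by the 2:1 spreading method:
Δσ = qBL/((B+z)(L+z)) = 272×6×10/((6+7.65)(10+7.65)) = 67.74 kPa
Final effective stress: σ'_f = σ'_0 + Δσ = 59.743 + 67.74 = 127.48 kPa.
Normally consolidated clay, so the full stress increment lies on the virgin compression line:
S_c = C_c·H/(1+e₀)·log₁₀(σ'_f/σ'_0) = 0.45×7.5/(1+1.22)×log₁₀(127.48/59.743)
    = 1.5203 × 0.32916 = 0.5004 m

S_c ≈ 500 mm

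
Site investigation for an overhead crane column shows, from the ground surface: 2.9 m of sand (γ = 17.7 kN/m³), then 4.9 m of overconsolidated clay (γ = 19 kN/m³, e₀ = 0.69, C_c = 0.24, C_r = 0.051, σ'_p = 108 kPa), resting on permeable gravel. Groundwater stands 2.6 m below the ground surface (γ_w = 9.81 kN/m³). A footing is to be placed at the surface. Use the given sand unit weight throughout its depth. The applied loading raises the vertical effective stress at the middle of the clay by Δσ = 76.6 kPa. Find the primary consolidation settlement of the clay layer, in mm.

S_c ≈ 121 mm

Mid-depth of clay below the ground surface: z = 2.9 + 4.9/2 = 5.35 m.
Total vertical stress at mid-clay: σ_v = 17.7×2.9 + 19×2.45 = 97.88 kPa.
Pore pressure: u = 9.81×(5.35 − 2.6) = 26.978 kPa.
Initial effective stress: σ'_0 = σ_v − u = 97.88 − 26.978 = 70.902 kPa.
Final effective stress: σ'_f = 70.902 + 76.6 = 147.5 kPa.
σ'_f = 147.5 > σ'_p = 108 kPa, so the stress path crosses the preconsolidation pressure — recompression up to σ'_p, then virgin compression beyond:
S_c = H/(1+e₀)·[C_r·log₁₀(σ'_p/σ'_0) + C_c·log₁₀(σ'_f/σ'_p)]
    = 4.9/1.69 × [0.051×log₁₀(108/70.902) + 0.24×log₁₀(147.5/108)]
    = 2.8994 × [0.009321 + 0.032488] = 0.1212 m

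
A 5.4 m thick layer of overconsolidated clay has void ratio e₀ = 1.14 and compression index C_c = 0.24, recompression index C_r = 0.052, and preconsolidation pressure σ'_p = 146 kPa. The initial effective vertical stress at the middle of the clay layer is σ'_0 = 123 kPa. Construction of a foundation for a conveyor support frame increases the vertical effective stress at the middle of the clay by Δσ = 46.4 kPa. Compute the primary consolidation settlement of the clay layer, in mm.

S_c ≈ 48.9 mm

Final effective stress: σ'_f = 123 + 46.4 = 169.4 kPa.
σ'_f = 169.4 > σ'_p = 146 kPa, so the stress path crosses the preconsolidation pressure — recompression up to σ'_p, then virgin compression beyond:
S_c = H/(1+e₀)·[C_r·log₁₀(σ'_p/σ'_0) + C_c·log₁₀(σ'_f/σ'_p)]
    = 5.4/2.14 × [0.052×log₁₀(146/123) + 0.24×log₁₀(169.4/146)]
    = 2.5234 × [0.0038713 + 0.015495] = 0.04887 m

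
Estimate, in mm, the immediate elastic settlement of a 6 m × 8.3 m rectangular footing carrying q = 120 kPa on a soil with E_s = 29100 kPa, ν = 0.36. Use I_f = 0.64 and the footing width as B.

Immediate (elastic) settlement: S_e = q·B·(1−ν²)/E_s · I_f.
S_e = 120 × 6 × (1 − 0.36²) / 29100 × 0.64
    = 120 × 6 × 0.8704 / 29100 × 0.64
    = 0.01378 m = 13.78 mm

S_e ≈ 13.8 mm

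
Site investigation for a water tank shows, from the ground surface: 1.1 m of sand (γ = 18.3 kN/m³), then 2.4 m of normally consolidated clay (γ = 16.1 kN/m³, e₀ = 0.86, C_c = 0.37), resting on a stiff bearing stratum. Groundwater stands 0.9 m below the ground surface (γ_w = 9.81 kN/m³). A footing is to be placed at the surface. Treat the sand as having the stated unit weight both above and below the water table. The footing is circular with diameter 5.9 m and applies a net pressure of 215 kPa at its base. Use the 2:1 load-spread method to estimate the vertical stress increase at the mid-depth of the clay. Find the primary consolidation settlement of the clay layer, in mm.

S_c ≈ 347 mm

Mid-depth of clay below the ground surface: z = 1.1 + 2.4/2 = 2.3 m.
Total vertical stress at mid-clay: σ_v = 18.3×1.1 + 16.1×1.2 = 39.45 kPa.
Pore pressure: u = 9.81×(2.3 − 0.9) = 13.734 kPa.
Initial effective stress: σ'_0 = σ_v − u = 39.45 − 13.734 = 25.716 kPa.
Stress increase at mid-clay by the 2:1 spreading method:
Δσ ≈ qD²/(D+z)² = 215×5.9²/(5.9+2.3)² = 111.31 kPa
Final effective stress: σ'_f = σ'_0 + Δσ = 25.716 + 111.31 = 137.03 kPa.
Normally consolidated clay, so the full stress increment lies on the virgin compression line:
S_c = C_c·H/(1+e₀)·log₁₀(σ'_f/σ'_0) = 0.37×2.4/(1+0.86)×log₁₀(137.03/25.716)
    = 0.47742 × 0.72661 = 0.3469 m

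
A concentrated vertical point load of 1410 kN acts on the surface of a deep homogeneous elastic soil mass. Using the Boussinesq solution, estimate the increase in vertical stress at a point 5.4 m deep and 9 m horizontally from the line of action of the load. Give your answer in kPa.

Δσ_z ≈ 0.832 kPa

Boussinesq vertical stress below a point load on an elastic half-space:
Δσ_z = 3P/(2πz²) · [1 + (r/z)²]^(−5/2)
r/z = 9/5.4 = 1.6667; [1+(r/z)²]^(−5/2) = 0.03605.
Δσ_z = 3×1410/(2π×5.4²) × 0.03605 = 23.087 × 0.03605 = 0.8323 kPa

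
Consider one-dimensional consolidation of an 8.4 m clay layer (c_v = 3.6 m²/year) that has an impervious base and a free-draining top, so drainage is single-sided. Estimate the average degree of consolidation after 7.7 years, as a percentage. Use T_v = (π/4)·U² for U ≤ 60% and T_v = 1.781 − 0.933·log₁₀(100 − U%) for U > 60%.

Drainage path length: H_d = H = 8.4 m (single drainage).
T_v = c_v·t/H_d² = 3.6×7.7/8.4² = 0.39286.
T_v = 0.39286 corresponds to the U > 60% branch:
U = 1 − 10^((1.781 − T_v)/0.933)/100 = 0.6925

U ≈ 69.3 %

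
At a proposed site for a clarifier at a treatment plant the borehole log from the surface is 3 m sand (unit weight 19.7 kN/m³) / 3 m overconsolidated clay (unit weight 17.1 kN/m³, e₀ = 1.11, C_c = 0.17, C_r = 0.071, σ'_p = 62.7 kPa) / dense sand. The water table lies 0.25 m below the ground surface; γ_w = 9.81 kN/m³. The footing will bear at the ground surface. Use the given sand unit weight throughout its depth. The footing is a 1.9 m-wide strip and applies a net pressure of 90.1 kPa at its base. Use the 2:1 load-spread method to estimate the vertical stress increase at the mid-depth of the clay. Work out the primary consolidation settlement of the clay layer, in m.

S_c ≈ 0.0277 m

Mid-depth of clay below the ground surface: z = 3 + 3/2 = 4.5 m.
Total vertical stress at mid-clay: σ_v = 19.7×3 + 17.1×1.5 = 84.75 kPa.
Pore pressure: u = 9.81×(4.5 − 0.25) = 41.693 kPa.
Initial effective stress: σ'_0 = σ_v − u = 84.75 − 41.693 = 43.057 kPa.
Stress increase at mid-clay by the 2:1 spreading method:
Δσ = qB/(B+z) = 90.1×1.9/(1.9+4.5) = 26.748 kPa
Final effective stress: σ'_f = 43.057 + 26.748 = 69.805 kPa.
σ'_f = 69.805 > σ'_p = 62.7 kPa, so the stress path crosses the preconsolidation pressure — recompression up to σ'_p, then virgin compression beyond:
S_c = H/(1+e₀)·[C_r·log₁₀(σ'_p/σ'_0) + C_c·log₁₀(σ'_f/σ'_p)]
    = 3/2.11 × [0.071×log₁₀(62.7/43.057) + 0.17×log₁₀(69.805/62.7)]
    = 1.4218 × [0.011589 + 0.0079252] = 0.02775 m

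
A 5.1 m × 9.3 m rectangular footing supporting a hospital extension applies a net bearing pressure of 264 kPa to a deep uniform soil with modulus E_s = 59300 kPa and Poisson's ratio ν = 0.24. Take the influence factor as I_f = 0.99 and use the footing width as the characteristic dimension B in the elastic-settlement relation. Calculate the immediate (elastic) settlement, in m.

Immediate (elastic) settlement: S_e = q·B·(1−ν²)/E_s · I_f.
S_e = 264 × 5.1 × (1 − 0.24²) / 59300 × 0.99
    = 264 × 5.1 × 0.9424 / 59300 × 0.99
    = 0.02118 m

S_e ≈ 0.0212 m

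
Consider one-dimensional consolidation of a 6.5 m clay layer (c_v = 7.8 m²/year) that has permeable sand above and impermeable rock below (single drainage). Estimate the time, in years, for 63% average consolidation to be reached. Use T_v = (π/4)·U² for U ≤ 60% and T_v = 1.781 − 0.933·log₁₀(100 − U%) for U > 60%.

Drainage path length: H_d = H = 6.5 m (single drainage).
U > 60%: T_v = 1.781 − 0.933·log₁₀(100 − 63) = 0.31787.
t = T_v·H_d²/c_v = 0.31787×6.5²/7.8 = 1.722 years.

t ≈ 1.72 years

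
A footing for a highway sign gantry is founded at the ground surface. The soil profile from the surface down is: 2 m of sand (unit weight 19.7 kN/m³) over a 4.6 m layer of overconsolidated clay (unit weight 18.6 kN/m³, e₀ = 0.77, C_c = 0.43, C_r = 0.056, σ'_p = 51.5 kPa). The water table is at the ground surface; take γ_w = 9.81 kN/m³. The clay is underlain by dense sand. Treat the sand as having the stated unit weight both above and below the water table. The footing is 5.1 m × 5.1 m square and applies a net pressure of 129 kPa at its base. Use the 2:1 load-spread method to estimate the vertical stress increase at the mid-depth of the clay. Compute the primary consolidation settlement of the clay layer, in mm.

S_c ≈ 217 mm

Mid-depth of clay below the ground surface: z = 2 + 4.6/2 = 4.3 m.
Total vertical stress at mid-clay: σ_v = 19.7×2 + 18.6×2.3 = 82.18 kPa.
Pore pressure: u = 9.81×(4.3 − 0) = 42.183 kPa.
Initial effective stress: σ'_0 = σ_v − u = 82.18 − 42.183 = 39.997 kPa.
Stress increase at mid-clay by the 2:1 spreading method:
Δσ = qBL/((B+z)(L+z)) = 129×5.1×5.1/((5.1+4.3)(5.1+4.3)) = 37.973 kPa
Final effective stress: σ'_f = 39.997 + 37.973 = 77.97 kPa.
σ'_f = 77.97 > σ'_p = 51.5 kPa, so the stress path crosses the preconsolidation pressure — recompression up to σ'_p, then virgin compression beyond:
S_c = H/(1+e₀)·[C_r·log₁₀(σ'_p/σ'_0) + C_c·log₁₀(σ'_f/σ'_p)]
    = 4.6/1.77 × [0.056×log₁₀(51.5/39.997) + 0.43×log₁₀(77.97/51.5)]
    = 2.5989 × [0.0061477 + 0.077452] = 0.2173 m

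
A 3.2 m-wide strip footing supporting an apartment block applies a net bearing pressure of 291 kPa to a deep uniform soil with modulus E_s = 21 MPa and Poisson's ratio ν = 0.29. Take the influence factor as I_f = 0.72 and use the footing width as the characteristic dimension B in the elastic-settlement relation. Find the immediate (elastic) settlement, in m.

S_e ≈ 0.0292 m

Immediate (elastic) settlement: S_e = q·B·(1−ν²)/E_s · I_f.
E_s = 21 MPa = 21000 kPa.
S_e = 291 × 3.2 × (1 − 0.29²) / 21000 × 0.72
    = 291 × 3.2 × 0.9159 / 21000 × 0.72
    = 0.02924 m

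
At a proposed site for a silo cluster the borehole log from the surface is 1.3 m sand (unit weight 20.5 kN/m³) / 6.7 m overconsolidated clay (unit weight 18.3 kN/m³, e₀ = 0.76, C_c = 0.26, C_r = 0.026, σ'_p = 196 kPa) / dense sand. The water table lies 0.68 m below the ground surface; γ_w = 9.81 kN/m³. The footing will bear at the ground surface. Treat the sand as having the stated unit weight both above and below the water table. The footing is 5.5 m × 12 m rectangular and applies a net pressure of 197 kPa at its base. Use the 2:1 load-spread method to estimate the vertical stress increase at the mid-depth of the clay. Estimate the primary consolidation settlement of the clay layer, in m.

Mid-depth of clay below the ground surface: z = 1.3 + 6.7/2 = 4.65 m.
Total vertical stress at mid-clay: σ_v = 20.5×1.3 + 18.3×3.35 = 87.955 kPa.
Pore pressure: u = 9.81×(4.65 − 0.68) = 38.946 kPa.
Initial effective stress: σ'_0 = σ_v − u = 87.955 − 38.946 = 49.009 kPa.
Stress increase at mid-clay by the 2:1 spreading method:
Δσ = qBL/((B+z)(L+z)) = 197×5.5×12/((5.5+4.65)(12+4.65)) = 76.936 kPa
Final effective stress: σ'_f = 49.009 + 76.936 = 125.95 kPa.
σ'_f = 125.95 ≤ σ'_p = 196 kPa, so the clay remains overconsolidated and only the recompression index applies:
S_c = C_r·H/(1+e₀)·log₁₀(σ'_f/σ'_0) = 0.026×6.7/1.76×log₁₀(125.95/49.009)
    = 0.098977 × 0.40992 = 0.04057 m

S_c ≈ 0.0406 m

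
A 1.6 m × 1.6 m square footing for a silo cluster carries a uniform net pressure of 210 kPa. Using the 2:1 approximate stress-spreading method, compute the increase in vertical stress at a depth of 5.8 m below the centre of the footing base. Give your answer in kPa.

By the 2:1 method the load spreads at 1 horizontal : 2 vertical, so at depth z the loaded area has grown by z in each plan dimension:
Δσ = qBL/((B+z)(L+z)) = 210×1.6×1.6/((1.6+5.8)(1.6+5.8)) = 9.8174 kPa

Δσ_z ≈ 9.82 kPa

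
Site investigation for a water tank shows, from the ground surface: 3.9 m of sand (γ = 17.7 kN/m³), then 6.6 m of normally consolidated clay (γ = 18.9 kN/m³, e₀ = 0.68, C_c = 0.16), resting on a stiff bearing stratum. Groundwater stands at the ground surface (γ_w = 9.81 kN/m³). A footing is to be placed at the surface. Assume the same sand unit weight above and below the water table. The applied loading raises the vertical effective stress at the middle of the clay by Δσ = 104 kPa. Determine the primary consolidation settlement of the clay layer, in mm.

S_c ≈ 272 mm

Mid-depth of clay below the ground surface: z = 3.9 + 6.6/2 = 7.2 m.
Total vertical stress at mid-clay: σ_v = 17.7×3.9 + 18.9×3.3 = 131.4 kPa.
Pore pressure: u = 9.81×(7.2 − 0) = 70.632 kPa.
Initial effective stress: σ'_0 = σ_v − u = 131.4 − 70.632 = 60.768 kPa.
Final effective stress: σ'_f = σ'_0 + Δσ = 60.768 + 104 = 164.77 kPa.
Normally consolidated clay, so the full stress increment lies on the virgin compression line:
S_c = C_c·H/(1+e₀)·log₁₀(σ'_f/σ'_0) = 0.16×6.6/(1+0.68)×log₁₀(164.77/60.768)
    = 0.62857 × 0.4332 = 0.2723 m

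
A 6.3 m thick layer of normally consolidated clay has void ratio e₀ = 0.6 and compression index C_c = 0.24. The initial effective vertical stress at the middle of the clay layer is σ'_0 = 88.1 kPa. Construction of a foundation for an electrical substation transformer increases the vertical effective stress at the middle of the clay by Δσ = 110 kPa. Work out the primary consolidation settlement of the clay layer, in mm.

S_c ≈ 333 mm

Final effective stress: σ'_f = σ'_0 + Δσ = 88.1 + 110 = 198.1 kPa.
Normally consolidated clay, so the full stress increment lies on the virgin compression line:
S_c = C_c·H/(1+e₀)·log₁₀(σ'_f/σ'_0) = 0.24×6.3/(1+0.6)×log₁₀(198.1/88.1)
    = 0.945 × 0.35191 = 0.3326 m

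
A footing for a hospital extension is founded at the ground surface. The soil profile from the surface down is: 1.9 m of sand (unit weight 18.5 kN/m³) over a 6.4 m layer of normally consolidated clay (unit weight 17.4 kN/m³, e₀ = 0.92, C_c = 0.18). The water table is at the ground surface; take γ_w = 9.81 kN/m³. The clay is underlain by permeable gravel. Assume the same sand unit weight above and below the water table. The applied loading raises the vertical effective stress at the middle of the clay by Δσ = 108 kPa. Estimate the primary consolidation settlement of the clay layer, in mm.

Mid-depth of clay below the ground surface: z = 1.9 + 6.4/2 = 5.1 m.
Total vertical stress at mid-clay: σ_v = 18.5×1.9 + 17.4×3.2 = 90.83 kPa.
Pore pressure: u = 9.81×(5.1 − 0) = 50.031 kPa.
Initial effective stress: σ'_0 = σ_v − u = 90.83 − 50.031 = 40.799 kPa.
Final effective stress: σ'_f = σ'_0 + Δσ = 40.799 + 108 = 148.8 kPa.
Normally consolidated clay, so the full stress increment lies on the virgin compression line:
S_c = C_c·H/(1+e₀)·log₁₀(σ'_f/σ'_0) = 0.18×6.4/(1+0.92)×log₁₀(148.8/40.799)
    = 0.6 × 0.56195 = 0.3372 m

S_c ≈ 337 mm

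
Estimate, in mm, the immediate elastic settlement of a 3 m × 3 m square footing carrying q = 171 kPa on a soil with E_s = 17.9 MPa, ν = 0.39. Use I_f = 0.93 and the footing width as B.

S_e ≈ 22.6 mm

Immediate (elastic) settlement: S_e = q·B·(1−ν²)/E_s · I_f.
E_s = 17.9 MPa = 17900 kPa.
S_e = 171 × 3 × (1 − 0.39²) / 17900 × 0.93
    = 171 × 3 × 0.8479 / 17900 × 0.93
    = 0.0226 m = 22.6 mm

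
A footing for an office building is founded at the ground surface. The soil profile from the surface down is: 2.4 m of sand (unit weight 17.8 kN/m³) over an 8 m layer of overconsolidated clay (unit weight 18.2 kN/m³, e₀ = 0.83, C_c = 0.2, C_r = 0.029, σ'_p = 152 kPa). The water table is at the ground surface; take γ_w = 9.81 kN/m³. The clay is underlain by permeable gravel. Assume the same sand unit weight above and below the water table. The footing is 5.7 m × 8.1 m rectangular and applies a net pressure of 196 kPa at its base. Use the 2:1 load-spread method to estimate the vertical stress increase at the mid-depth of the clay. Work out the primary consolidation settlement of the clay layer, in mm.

Mid-depth of clay below the ground surface: z = 2.4 + 8/2 = 6.4 m.
Total vertical stress at mid-clay: σ_v = 17.8×2.4 + 18.2×4 = 115.52 kPa.
Pore pressure: u = 9.81×(6.4 − 0) = 62.784 kPa.
Initial effective stress: σ'_0 = σ_v − u = 115.52 − 62.784 = 52.736 kPa.
Stress increase at mid-clay by the 2:1 spreading method:
Δσ = qBL/((B+z)(L+z)) = 196×5.7×8.1/((5.7+6.4)(8.1+6.4)) = 51.578 kPa
Final effective stress: σ'_f = 52.736 + 51.578 = 104.31 kPa.
σ'_f = 104.31 ≤ σ'_p = 152 kPa, so the clay remains overconsolidated and only the recompression index applies:
S_c = C_r·H/(1+e₀)·log₁₀(σ'_f/σ'_0) = 0.029×8/1.83×log₁₀(104.31/52.736)
    = 0.12678 × 0.29622 = 0.03755 m

S_c ≈ 37.6 mm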